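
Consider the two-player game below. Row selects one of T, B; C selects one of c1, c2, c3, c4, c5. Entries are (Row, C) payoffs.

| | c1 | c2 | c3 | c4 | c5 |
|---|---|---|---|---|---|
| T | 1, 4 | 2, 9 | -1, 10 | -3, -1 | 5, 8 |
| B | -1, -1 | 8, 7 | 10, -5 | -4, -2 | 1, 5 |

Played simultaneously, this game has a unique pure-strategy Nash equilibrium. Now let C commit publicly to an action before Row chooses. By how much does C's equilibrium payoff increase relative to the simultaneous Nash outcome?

1

Row best-responds to each possible C move:
- c1: Row compares 1, -1 and picks T; C would get 4.
- c2: Row compares 2, 8 and picks B; C would get 7.
- c3: Row compares -1, 10 and picks B; C would get -5.
- c4: Row compares -3, -4 and picks T; C would get -1.
- c5: Row compares 5, 1 and picks T; C would get 8.
C's induced payoffs are 4, 7, -5, -1, 8, so C commits to c5. Subgame-perfect outcome: (T, c5) with payoffs (5, 8).
Now find the simultaneous Nash equilibrium.
Row's best replies: c1→T; c2→B; c3→B; c4→T; c5→T.
C's best replies: T→c3; B→c2.
Only (B, c2) has each player best-responding; Nash payoffs (8, 7).
C's commitment gain: 8 − 7 = 1.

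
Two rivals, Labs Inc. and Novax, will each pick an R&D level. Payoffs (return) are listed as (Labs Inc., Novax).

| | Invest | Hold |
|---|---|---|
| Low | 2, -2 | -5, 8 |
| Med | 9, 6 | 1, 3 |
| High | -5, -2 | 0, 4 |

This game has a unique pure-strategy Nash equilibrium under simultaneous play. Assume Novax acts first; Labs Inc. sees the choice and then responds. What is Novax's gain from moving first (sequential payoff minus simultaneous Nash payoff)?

Backward induction with Novax moving first.
- Invest: BR = Med, leader payoff 6.
- Hold: BR = Med, leader payoff 3.
Novax's induced payoffs are 6, 3, so Novax commits to Invest. Subgame-perfect outcome: (Med, Invest) with payoffs (9, 6).
Now find the simultaneous Nash equilibrium.
Labs Inc.'s best replies: Invest→Med; Hold→Med.
Novax's best replies: Low→Hold; Med→Invest; High→Hold.
Only (Med, Invest) has each player best-responding; Nash payoffs (9, 6).
Novax's commitment gain: 6 − 6 = 0.

0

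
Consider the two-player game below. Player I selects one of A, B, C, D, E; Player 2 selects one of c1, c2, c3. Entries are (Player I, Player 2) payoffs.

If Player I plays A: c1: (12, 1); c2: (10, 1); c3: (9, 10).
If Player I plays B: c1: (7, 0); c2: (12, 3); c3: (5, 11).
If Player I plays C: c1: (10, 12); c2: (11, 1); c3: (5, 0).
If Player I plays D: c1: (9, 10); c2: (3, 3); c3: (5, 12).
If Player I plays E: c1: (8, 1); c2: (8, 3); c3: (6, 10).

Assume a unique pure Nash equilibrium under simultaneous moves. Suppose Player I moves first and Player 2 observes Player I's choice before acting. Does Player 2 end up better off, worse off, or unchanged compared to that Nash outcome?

Solve by backward induction (Player I leads).
- A: BR = c3, leader payoff 9.
- B: BR = c3, leader payoff 5.
- C: BR = c1, leader payoff 10.
- D: BR = c3, leader payoff 5.
- E: BR = c3, leader payoff 6.
Among 9, 5, 10, 5, 6, the best is 10 at C. Subgame-perfect outcome: (C, c1) with payoffs (10, 12).
For the simultaneous game, intersect best replies.
Player I's best replies: c1→A; c2→B; c3→A.
Player 2's best replies: A→c3; B→c3; C→c1; D→c3; E→c3.
The unique mutual best reply is (A, c3), giving (9, 10).
Player 2 earns 12 sequentially versus 10 at the Nash outcome: better off.

better off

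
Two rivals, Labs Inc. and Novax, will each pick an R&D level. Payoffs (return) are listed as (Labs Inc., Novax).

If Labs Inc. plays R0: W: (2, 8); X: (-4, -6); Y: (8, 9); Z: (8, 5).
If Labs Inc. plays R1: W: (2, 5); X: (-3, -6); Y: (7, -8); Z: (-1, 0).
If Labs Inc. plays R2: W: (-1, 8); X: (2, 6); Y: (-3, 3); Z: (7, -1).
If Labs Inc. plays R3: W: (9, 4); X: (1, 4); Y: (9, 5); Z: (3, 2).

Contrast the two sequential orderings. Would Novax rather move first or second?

If Labs Inc. leads: Novax's best replies are R0→Y, R1→W, R2→W, R3→Y; Labs Inc.'s induced payoffs 8, 2, -1, 9; outcome (R3, Y), payoffs (9, 5).
If Novax leads: Labs Inc.'s best replies are W→R3, X→R2, Y→R3, Z→R0; Novax's induced payoffs 4, 6, 5, 5; outcome (R2, X), payoffs (2, 6).
Novax gets 6 moving first and 5 moving second, so Novax prefers to move first.

first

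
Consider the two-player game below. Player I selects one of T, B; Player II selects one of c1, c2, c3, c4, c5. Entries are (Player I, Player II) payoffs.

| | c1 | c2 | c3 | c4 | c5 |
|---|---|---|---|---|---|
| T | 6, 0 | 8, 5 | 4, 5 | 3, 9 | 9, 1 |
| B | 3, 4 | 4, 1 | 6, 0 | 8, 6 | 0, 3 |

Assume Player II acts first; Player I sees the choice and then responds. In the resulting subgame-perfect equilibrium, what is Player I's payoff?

Solve by backward induction (Player II leads).
- c1 → Player I plays T (best of 6, 3); Player II gets 0.
- c2 → Player I plays T (best of 8, 4); Player II gets 5.
- c3 → Player I plays B (best of 4, 6); Player II gets 0.
- c4 → Player I plays B (best of 3, 8); Player II gets 6.
- c5 → Player I plays T (best of 9, 0); Player II gets 1.
Maximizing over 0, 5, 0, 6, 1, Player II chooses c4. Subgame-perfect outcome: (B, c4) with payoffs (8, 6).

8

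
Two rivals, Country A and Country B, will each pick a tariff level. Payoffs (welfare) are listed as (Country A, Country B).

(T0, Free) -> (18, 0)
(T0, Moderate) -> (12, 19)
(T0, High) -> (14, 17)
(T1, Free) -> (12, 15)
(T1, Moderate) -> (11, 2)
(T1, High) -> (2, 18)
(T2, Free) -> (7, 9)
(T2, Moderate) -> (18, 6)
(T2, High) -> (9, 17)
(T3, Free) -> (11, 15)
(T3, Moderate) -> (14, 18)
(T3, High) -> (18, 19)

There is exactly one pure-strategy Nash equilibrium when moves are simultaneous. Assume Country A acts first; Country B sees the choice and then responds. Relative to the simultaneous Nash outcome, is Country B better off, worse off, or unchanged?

unchanged

Work backward from Country B's decision.
- T0: BR = Moderate, leader payoff 12.
- T1: BR = High, leader payoff 2.
- T2: BR = High, leader payoff 9.
- T3: BR = High, leader payoff 18.
Maximizing over 12, 2, 9, 18, Country A chooses T3. Subgame-perfect outcome: (T3, High) with payoffs (18, 19).
Under simultaneous play:
Country A's best replies: Free→T0; Moderate→T2; High→T3.
Country B's best replies: T0→Moderate; T1→High; T2→High; T3→High.
Only (T3, High) has each player best-responding; Nash payoffs (18, 19).
Country B earns 19 sequentially versus 19 at the Nash outcome: unchanged.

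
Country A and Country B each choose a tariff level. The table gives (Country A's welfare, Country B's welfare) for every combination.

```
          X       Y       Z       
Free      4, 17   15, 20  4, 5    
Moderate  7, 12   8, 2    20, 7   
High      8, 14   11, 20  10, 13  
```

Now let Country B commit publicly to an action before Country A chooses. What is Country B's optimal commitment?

Y

Solve by backward induction (Country B leads).
- X: BR = High, leader payoff 14.
- Y: BR = Free, leader payoff 20.
- Z: BR = Moderate, leader payoff 7.
Among 14, 20, 7, the best is 20 at Y. Subgame-perfect outcome: (Free, Y) with payoffs (15, 20).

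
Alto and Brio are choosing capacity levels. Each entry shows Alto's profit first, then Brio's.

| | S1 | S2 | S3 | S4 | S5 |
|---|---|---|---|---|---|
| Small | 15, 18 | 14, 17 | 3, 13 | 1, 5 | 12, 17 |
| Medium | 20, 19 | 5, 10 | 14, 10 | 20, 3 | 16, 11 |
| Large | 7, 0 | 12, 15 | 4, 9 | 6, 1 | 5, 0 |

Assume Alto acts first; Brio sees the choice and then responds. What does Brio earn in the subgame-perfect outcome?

19

Backward induction with Alto moving first.
- Small → Brio plays S1 (best of 18, 17, 13, 5, 17); Alto gets 15.
- Medium → Brio plays S1 (best of 19, 10, 10, 3, 11); Alto gets 20.
- Large → Brio plays S2 (best of 0, 15, 9, 1, 0); Alto gets 12.
Alto's induced payoffs are 15, 20, 12, so Alto commits to Medium. Subgame-perfect outcome: (Medium, S1) with payoffs (20, 19).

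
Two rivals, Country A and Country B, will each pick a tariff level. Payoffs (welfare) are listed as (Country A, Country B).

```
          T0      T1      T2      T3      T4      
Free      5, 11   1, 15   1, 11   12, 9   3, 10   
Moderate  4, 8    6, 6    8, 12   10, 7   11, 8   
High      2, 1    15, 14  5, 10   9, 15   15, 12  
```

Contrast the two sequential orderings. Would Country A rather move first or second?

If Country A leads: Country B's best replies are Free→T1, Moderate→T2, High→T3; Country A's induced payoffs 1, 8, 9; outcome (High, T3), payoffs (9, 15).
If Country B leads: Country A's best replies are T0→Free, T1→High, T2→Moderate, T3→Free, T4→High; Country B's induced payoffs 11, 14, 12, 9, 12; outcome (High, T1), payoffs (15, 14).
Country A gets 9 moving first and 15 moving second, so Country A prefers to move second.

second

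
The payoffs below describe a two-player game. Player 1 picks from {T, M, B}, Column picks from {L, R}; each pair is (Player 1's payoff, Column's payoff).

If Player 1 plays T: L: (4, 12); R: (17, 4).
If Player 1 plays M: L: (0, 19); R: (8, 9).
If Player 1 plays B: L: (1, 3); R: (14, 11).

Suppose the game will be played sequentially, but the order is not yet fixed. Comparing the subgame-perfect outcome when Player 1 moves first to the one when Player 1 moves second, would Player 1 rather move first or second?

first

If Player 1 leads: Column's best replies are T→L, M→L, B→R; Player 1's induced payoffs 4, 0, 14; outcome (B, R), payoffs (14, 11).
If Column leads: Player 1's best replies are L→T, R→T; Column's induced payoffs 12, 4; outcome (T, L), payoffs (4, 12).
Player 1 gets 14 moving first and 4 moving second, so Player 1 prefers to move first.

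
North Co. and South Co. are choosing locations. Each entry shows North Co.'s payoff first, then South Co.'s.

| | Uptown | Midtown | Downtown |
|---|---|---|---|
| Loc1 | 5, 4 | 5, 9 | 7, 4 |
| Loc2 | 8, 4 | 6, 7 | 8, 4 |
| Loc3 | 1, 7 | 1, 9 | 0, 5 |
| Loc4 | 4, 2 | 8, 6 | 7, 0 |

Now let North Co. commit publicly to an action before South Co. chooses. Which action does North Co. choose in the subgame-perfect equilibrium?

South Co. best-responds to each possible North Co. move:
- Loc1: South Co. compares 4, 9, 4 and picks Midtown; North Co. would get 5.
- Loc2: South Co. compares 4, 7, 4 and picks Midtown; North Co. would get 6.
- Loc3: South Co. compares 7, 9, 5 and picks Midtown; North Co. would get 1.
- Loc4: South Co. compares 2, 6, 0 and picks Midtown; North Co. would get 8.
Among 5, 6, 1, 8, the best is 8 at Loc4. Subgame-perfect outcome: (Loc4, Midtown) with payoffs (8, 6).

Loc4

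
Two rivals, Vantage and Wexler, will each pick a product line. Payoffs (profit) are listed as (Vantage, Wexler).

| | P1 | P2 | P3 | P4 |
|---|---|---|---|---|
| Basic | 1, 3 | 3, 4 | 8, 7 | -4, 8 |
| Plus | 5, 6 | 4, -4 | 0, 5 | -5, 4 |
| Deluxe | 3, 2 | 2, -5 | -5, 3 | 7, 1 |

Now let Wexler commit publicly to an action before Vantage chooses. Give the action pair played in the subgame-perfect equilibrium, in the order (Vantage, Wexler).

Backward induction with Wexler moving first.
- P1 → Vantage plays Plus (best of 1, 5, 3); Wexler gets 6.
- P2 → Vantage plays Plus (best of 3, 4, 2); Wexler gets -4.
- P3 → Vantage plays Basic (best of 8, 0, -5); Wexler gets 7.
- P4 → Vantage plays Deluxe (best of -4, -5, 7); Wexler gets 1.
Among 6, -4, 7, 1, the best is 7 at P3. Subgame-perfect outcome: (Basic, P3) with payoffs (8, 7).

(Basic, P3)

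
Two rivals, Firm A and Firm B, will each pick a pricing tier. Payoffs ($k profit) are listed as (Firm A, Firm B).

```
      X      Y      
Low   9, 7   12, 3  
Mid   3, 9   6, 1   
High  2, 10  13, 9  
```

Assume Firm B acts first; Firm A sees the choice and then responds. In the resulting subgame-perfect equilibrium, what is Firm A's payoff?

13

Backward induction with Firm B moving first.
- X → Firm A plays Low (best of 9, 3, 2); Firm B gets 7.
- Y → Firm A plays High (best of 12, 6, 13); Firm B gets 9.
Among 7, 9, the best is 9 at Y. Subgame-perfect outcome: (High, Y) with payoffs (13, 9).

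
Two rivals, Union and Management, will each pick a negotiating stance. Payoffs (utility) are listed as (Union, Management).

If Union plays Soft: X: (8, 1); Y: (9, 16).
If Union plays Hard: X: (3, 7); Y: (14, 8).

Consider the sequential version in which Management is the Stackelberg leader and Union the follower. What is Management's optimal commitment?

Y

Backward induction with Management moving first.
- X: Union compares 8, 3 and picks Soft; Management would get 1.
- Y: Union compares 9, 14 and picks Hard; Management would get 8.
Management's induced payoffs are 1, 8, so Management commits to Y. Subgame-perfect outcome: (Hard, Y) with payoffs (14, 8).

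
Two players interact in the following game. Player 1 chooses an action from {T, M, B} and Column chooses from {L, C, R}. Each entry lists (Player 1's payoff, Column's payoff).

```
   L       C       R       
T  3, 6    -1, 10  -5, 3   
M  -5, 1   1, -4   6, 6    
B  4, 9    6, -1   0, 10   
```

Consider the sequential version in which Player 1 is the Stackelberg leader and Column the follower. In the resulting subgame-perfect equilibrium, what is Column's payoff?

Column best-responds to each possible Player 1 move:
- T: BR = C, leader payoff -1.
- M: BR = R, leader payoff 6.
- B: BR = R, leader payoff 0.
Among -1, 6, 0, the best is 6 at M. Subgame-perfect outcome: (M, R) with payoffs (6, 6).

6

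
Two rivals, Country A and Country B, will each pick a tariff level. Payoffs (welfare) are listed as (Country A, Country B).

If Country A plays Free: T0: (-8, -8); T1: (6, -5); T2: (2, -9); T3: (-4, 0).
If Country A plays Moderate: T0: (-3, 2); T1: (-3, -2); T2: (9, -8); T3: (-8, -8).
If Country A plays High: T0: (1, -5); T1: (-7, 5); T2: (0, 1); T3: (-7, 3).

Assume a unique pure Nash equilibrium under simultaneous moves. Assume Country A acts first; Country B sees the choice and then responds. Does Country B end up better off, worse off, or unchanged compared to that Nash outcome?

better off

Work backward from Country B's decision.
- Free → Country B plays T3 (best of -8, -5, -9, 0); Country A gets -4.
- Moderate → Country B plays T0 (best of 2, -2, -8, -8); Country A gets -3.
- High → Country B plays T1 (best of -5, 5, 1, 3); Country A gets -7.
Country A's induced payoffs are -4, -3, -7, so Country A commits to Moderate. Subgame-perfect outcome: (Moderate, T0) with payoffs (-3, 2).
Now find the simultaneous Nash equilibrium.
Country A's best replies: T0→High; T1→Free; T2→Moderate; T3→Free.
Country B's best replies: Free→T3; Moderate→T0; High→T1.
Only (Free, T3) has each player best-responding; Nash payoffs (-4, 0).
Country B earns 2 sequentially versus 0 at the Nash outcome: better off.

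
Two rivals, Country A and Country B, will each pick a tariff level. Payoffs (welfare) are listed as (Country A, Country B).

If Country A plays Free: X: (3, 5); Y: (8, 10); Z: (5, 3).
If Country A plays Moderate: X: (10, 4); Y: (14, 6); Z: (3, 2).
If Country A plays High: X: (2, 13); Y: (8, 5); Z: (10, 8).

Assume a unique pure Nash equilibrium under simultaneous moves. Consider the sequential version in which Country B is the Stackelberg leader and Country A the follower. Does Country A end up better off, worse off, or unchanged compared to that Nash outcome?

Backward induction with Country B moving first.
- X → Country A plays Moderate (best of 3, 10, 2); Country B gets 4.
- Y → Country A plays Moderate (best of 8, 14, 8); Country B gets 6.
- Z → Country A plays High (best of 5, 3, 10); Country B gets 8.
Country B's induced payoffs are 4, 6, 8, so Country B commits to Z. Subgame-perfect outcome: (High, Z) with payoffs (10, 8).
Under simultaneous play:
Country A's best replies: X→Moderate; Y→Moderate; Z→High.
Country B's best replies: Free→Y; Moderate→Y; High→X.
Only (Moderate, Y) has each player best-responding; Nash payoffs (14, 6).
Country A earns 10 sequentially versus 14 at the Nash outcome: worse off.

worse off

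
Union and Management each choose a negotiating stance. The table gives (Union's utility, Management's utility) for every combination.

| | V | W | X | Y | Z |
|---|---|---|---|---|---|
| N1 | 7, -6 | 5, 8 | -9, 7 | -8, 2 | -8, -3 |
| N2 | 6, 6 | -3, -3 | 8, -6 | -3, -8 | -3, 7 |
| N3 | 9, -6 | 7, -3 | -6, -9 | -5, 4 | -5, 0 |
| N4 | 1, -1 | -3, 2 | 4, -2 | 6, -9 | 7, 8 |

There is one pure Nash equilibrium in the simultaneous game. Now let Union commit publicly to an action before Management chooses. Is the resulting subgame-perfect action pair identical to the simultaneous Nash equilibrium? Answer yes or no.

Management best-responds to each possible Union move:
- N1 → Management plays W (best of -6, 8, 7, 2, -3); Union gets 5.
- N2 → Management plays Z (best of 6, -3, -6, -8, 7); Union gets -3.
- N3 → Management plays Y (best of -6, -3, -9, 4, 0); Union gets -5.
- N4 → Management plays Z (best of -1, 2, -2, -9, 8); Union gets 7.
Union's induced payoffs are 5, -3, -5, 7, so Union commits to N4. Subgame-perfect outcome: (N4, Z) with payoffs (7, 8).
Under simultaneous play:
Union's best replies: V→N3; W→N3; X→N2; Y→N4; Z→N4.
Management's best replies: N1→W; N2→Z; N3→Y; N4→Z.
Only (N4, Z) has each player best-responding; Nash payoffs (7, 8).
Sequential outcome (N4, Z) coincides with the Nash profile (N4, Z).

yes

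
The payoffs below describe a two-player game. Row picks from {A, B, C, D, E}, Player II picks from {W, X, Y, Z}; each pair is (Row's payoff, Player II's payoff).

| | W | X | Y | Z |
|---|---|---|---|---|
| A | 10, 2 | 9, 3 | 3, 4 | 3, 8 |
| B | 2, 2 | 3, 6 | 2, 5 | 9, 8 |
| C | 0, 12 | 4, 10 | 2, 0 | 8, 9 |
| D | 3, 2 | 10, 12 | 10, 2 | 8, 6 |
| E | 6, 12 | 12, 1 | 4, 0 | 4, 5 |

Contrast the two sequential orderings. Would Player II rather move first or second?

If Row leads: Player II's best replies are A→Z, B→Z, C→W, D→X, E→W; Row's induced payoffs 3, 9, 0, 10, 6; outcome (D, X), payoffs (10, 12).
If Player II leads: Row's best replies are W→A, X→E, Y→D, Z→B; Player II's induced payoffs 2, 1, 2, 8; outcome (B, Z), payoffs (9, 8).
Player II gets 8 moving first and 12 moving second, so Player II prefers to move second.

second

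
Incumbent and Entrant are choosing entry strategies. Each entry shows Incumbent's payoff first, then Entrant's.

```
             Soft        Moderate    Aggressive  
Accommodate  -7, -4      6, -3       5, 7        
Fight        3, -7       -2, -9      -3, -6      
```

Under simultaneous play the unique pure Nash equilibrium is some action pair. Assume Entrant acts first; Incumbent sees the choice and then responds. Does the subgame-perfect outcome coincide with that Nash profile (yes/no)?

yes

Work backward from Incumbent's decision.
- Soft: BR = Fight, leader payoff -7.
- Moderate: BR = Accommodate, leader payoff -3.
- Aggressive: BR = Accommodate, leader payoff 7.
Among -7, -3, 7, the best is 7 at Aggressive. Subgame-perfect outcome: (Accommodate, Aggressive) with payoffs (5, 7).
Now find the simultaneous Nash equilibrium.
Incumbent's best replies: Soft→Fight; Moderate→Accommodate; Aggressive→Accommodate.
Entrant's best replies: Accommodate→Aggressive; Fight→Aggressive.
The unique mutual best reply is (Accommodate, Aggressive), giving (5, 7).
Sequential outcome (Accommodate, Aggressive) coincides with the Nash profile (Accommodate, Aggressive).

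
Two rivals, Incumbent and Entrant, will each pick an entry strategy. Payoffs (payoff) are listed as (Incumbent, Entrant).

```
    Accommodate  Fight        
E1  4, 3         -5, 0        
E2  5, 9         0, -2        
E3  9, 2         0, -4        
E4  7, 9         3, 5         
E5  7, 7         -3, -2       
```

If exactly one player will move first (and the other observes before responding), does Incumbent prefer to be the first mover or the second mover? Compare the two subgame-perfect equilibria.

If Incumbent leads: Entrant's best replies are E1→Accommodate, E2→Accommodate, E3→Accommodate, E4→Accommodate, E5→Accommodate; Incumbent's induced payoffs 4, 5, 9, 7, 7; outcome (E3, Accommodate), payoffs (9, 2).
If Entrant leads: Incumbent's best replies are Accommodate→E3, Fight→E4; Entrant's induced payoffs 2, 5; outcome (E4, Fight), payoffs (3, 5).
Incumbent gets 9 moving first and 3 moving second, so Incumbent prefers to move first.

first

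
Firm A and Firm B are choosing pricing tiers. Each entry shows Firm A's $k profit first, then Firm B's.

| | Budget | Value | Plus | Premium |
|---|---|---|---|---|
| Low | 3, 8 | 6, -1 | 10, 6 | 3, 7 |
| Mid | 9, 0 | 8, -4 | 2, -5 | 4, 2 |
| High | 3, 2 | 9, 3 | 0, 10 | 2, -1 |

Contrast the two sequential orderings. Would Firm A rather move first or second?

If Firm A leads: Firm B's best replies are Low→Budget, Mid→Premium, High→Plus; Firm A's induced payoffs 3, 4, 0; outcome (Mid, Premium), payoffs (4, 2).
If Firm B leads: Firm A's best replies are Budget→Mid, Value→High, Plus→Low, Premium→Mid; Firm B's induced payoffs 0, 3, 6, 2; outcome (Low, Plus), payoffs (10, 6).
Firm A gets 4 moving first and 10 moving second, so Firm A prefers to move second.

second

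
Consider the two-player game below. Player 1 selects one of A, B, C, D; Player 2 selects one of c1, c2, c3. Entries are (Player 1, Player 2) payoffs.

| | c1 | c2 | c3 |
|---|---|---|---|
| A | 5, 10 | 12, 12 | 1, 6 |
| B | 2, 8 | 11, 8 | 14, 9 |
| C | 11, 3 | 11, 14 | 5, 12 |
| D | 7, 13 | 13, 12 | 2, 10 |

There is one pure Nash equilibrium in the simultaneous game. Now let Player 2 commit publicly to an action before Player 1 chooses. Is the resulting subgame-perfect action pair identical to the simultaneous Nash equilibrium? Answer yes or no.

no

Solve by backward induction (Player 2 leads).
- c1: BR = C, leader payoff 3.
- c2: BR = D, leader payoff 12.
- c3: BR = B, leader payoff 9.
Among 3, 12, 9, the best is 12 at c2. Subgame-perfect outcome: (D, c2) with payoffs (13, 12).
Now find the simultaneous Nash equilibrium.
Player 1's best replies: c1→C; c2→D; c3→B.
Player 2's best replies: A→c2; B→c3; C→c2; D→c1.
The unique mutual best reply is (B, c3), giving (14, 9).
Sequential outcome (D, c2) differs from the Nash profile (B, c3).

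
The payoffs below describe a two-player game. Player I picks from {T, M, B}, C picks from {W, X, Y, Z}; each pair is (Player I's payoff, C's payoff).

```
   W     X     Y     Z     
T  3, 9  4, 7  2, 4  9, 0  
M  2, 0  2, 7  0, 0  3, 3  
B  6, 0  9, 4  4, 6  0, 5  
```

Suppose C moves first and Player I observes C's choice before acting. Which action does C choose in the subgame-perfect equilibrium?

Y

Backward induction with C moving first.
- W: Player I compares 3, 2, 6 and picks B; C would get 0.
- X: Player I compares 4, 2, 9 and picks B; C would get 4.
- Y: Player I compares 2, 0, 4 and picks B; C would get 6.
- Z: Player I compares 9, 3, 0 and picks T; C would get 0.
C's induced payoffs are 0, 4, 6, 0, so C commits to Y. Subgame-perfect outcome: (B, Y) with payoffs (4, 6).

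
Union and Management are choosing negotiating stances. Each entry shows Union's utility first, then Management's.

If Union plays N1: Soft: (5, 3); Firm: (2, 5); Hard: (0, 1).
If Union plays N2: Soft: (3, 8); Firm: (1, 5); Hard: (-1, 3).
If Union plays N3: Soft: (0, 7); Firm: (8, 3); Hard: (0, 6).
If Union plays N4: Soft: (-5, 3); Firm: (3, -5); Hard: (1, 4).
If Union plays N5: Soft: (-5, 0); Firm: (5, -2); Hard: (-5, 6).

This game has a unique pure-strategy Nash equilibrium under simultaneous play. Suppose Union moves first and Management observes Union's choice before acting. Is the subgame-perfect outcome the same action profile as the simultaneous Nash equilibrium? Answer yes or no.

Management best-responds to each possible Union move:
- N1: BR = Firm, leader payoff 2.
- N2: BR = Soft, leader payoff 3.
- N3: BR = Soft, leader payoff 0.
- N4: BR = Hard, leader payoff 1.
- N5: BR = Hard, leader payoff -5.
Union's induced payoffs are 2, 3, 0, 1, -5, so Union commits to N2. Subgame-perfect outcome: (N2, Soft) with payoffs (3, 8).
Now find the simultaneous Nash equilibrium.
Union's best replies: Soft→N1; Firm→N3; Hard→N4.
Management's best replies: N1→Firm; N2→Soft; N3→Soft; N4→Hard; N5→Hard.
The unique mutual best reply is (N4, Hard), giving (1, 4).
Sequential outcome (N2, Soft) differs from the Nash profile (N4, Hard).

no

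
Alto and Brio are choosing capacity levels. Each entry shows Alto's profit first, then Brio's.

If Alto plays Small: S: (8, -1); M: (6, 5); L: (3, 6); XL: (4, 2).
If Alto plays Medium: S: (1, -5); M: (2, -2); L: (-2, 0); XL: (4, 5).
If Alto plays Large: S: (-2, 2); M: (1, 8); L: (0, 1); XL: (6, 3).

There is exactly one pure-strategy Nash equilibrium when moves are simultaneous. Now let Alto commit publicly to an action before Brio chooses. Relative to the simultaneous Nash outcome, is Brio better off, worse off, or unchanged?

Solve by backward induction (Alto leads).
- Small: BR = L, leader payoff 3.
- Medium: BR = XL, leader payoff 4.
- Large: BR = M, leader payoff 1.
Maximizing over 3, 4, 1, Alto chooses Medium. Subgame-perfect outcome: (Medium, XL) with payoffs (4, 5).
For the simultaneous game, intersect best replies.
Alto's best replies: S→Small; M→Small; L→Small; XL→Large.
Brio's best replies: Small→L; Medium→XL; Large→M.
Only (Small, L) has each player best-responding; Nash payoffs (3, 6).
Brio earns 5 sequentially versus 6 at the Nash outcome: worse off.

worse off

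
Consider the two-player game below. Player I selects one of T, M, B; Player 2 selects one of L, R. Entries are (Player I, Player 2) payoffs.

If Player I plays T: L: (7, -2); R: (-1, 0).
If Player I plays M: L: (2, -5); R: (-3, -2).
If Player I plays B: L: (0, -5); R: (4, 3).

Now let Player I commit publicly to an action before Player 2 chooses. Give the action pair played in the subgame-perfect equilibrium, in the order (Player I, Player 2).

(B, R)

Work backward from Player 2's decision.
- T: Player 2 compares -2, 0 and picks R; Player I would get -1.
- M: Player 2 compares -5, -2 and picks R; Player I would get -3.
- B: Player 2 compares -5, 3 and picks R; Player I would get 4.
Maximizing over -1, -3, 4, Player I chooses B. Subgame-perfect outcome: (B, R) with payoffs (4, 3).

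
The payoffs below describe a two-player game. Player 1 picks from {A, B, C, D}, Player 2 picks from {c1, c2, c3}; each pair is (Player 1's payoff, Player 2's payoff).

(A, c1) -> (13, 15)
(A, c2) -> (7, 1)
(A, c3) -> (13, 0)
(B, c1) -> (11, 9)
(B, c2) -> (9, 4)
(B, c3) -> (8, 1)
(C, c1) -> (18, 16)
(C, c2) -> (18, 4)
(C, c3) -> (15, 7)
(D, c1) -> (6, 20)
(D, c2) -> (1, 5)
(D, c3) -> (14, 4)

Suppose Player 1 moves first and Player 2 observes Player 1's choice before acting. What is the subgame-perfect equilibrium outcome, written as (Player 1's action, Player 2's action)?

(C, c1)

Backward induction with Player 1 moving first.
- A → Player 2 plays c1 (best of 15, 1, 0); Player 1 gets 13.
- B → Player 2 plays c1 (best of 9, 4, 1); Player 1 gets 11.
- C → Player 2 plays c1 (best of 16, 4, 7); Player 1 gets 18.
- D → Player 2 plays c1 (best of 20, 5, 4); Player 1 gets 6.
Maximizing over 13, 11, 18, 6, Player 1 chooses C. Subgame-perfect outcome: (C, c1) with payoffs (18, 16).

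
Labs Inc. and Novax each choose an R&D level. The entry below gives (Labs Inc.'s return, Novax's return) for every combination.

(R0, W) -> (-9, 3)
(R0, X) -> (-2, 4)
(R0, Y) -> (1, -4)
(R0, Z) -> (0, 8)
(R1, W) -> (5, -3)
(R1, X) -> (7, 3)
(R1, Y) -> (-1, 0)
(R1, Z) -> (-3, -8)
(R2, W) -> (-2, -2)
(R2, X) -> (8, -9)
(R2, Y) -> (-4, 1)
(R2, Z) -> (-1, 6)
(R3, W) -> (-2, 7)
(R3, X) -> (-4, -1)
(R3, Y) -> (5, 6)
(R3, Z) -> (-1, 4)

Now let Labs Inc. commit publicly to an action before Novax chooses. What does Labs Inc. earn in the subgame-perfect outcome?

Solve by backward induction (Labs Inc. leads).
- R0 → Novax plays Z (best of 3, 4, -4, 8); Labs Inc. gets 0.
- R1 → Novax plays X (best of -3, 3, 0, -8); Labs Inc. gets 7.
- R2 → Novax plays Z (best of -2, -9, 1, 6); Labs Inc. gets -1.
- R3 → Novax plays W (best of 7, -1, 6, 4); Labs Inc. gets -2.
Labs Inc.'s induced payoffs are 0, 7, -1, -2, so Labs Inc. commits to R1. Subgame-perfect outcome: (R1, X) with payoffs (7, 3).

7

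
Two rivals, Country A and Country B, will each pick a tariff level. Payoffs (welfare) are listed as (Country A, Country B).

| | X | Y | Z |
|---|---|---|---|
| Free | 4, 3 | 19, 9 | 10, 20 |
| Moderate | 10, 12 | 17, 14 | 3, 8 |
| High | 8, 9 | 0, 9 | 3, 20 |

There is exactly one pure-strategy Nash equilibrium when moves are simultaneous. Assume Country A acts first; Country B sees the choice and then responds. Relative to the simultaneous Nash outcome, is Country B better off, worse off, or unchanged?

Solve by backward induction (Country A leads).
- Free: Country B compares 3, 9, 20 and picks Z; Country A would get 10.
- Moderate: Country B compares 12, 14, 8 and picks Y; Country A would get 17.
- High: Country B compares 9, 9, 20 and picks Z; Country A would get 3.
Among 10, 17, 3, the best is 17 at Moderate. Subgame-perfect outcome: (Moderate, Y) with payoffs (17, 14).
Now find the simultaneous Nash equilibrium.
Country A's best replies: X→Moderate; Y→Free; Z→Free.
Country B's best replies: Free→Z; Moderate→Y; High→Z.
The unique mutual best reply is (Free, Z), giving (10, 20).
Country B earns 14 sequentially versus 20 at the Nash outcome: worse off.

worse off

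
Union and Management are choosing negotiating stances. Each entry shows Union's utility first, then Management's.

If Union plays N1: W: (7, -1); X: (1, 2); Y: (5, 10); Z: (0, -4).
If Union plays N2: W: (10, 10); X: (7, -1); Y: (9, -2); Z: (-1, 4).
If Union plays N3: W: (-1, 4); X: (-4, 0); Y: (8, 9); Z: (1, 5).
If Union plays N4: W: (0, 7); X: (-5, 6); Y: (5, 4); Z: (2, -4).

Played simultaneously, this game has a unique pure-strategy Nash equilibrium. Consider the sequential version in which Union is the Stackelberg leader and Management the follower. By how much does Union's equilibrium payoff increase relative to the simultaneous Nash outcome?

0

Backward induction with Union moving first.
- N1: BR = Y, leader payoff 5.
- N2: BR = W, leader payoff 10.
- N3: BR = Y, leader payoff 8.
- N4: BR = W, leader payoff 0.
Maximizing over 5, 10, 8, 0, Union chooses N2. Subgame-perfect outcome: (N2, W) with payoffs (10, 10).
Now find the simultaneous Nash equilibrium.
Union's best replies: W→N2; X→N2; Y→N2; Z→N4.
Management's best replies: N1→Y; N2→W; N3→Y; N4→W.
The unique mutual best reply is (N2, W), giving (10, 10).
Union's commitment gain: 10 − 10 = 0.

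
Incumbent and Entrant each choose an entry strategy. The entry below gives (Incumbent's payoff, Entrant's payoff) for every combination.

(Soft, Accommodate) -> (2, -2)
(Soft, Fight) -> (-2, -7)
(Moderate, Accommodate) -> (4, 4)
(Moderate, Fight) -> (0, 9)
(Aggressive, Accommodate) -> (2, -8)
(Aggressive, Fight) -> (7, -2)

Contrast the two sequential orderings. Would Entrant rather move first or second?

first

If Incumbent leads: Entrant's best replies are Soft→Accommodate, Moderate→Fight, Aggressive→Fight; Incumbent's induced payoffs 2, 0, 7; outcome (Aggressive, Fight), payoffs (7, -2).
If Entrant leads: Incumbent's best replies are Accommodate→Moderate, Fight→Aggressive; Entrant's induced payoffs 4, -2; outcome (Moderate, Accommodate), payoffs (4, 4).
Entrant gets 4 moving first and -2 moving second, so Entrant prefers to move first.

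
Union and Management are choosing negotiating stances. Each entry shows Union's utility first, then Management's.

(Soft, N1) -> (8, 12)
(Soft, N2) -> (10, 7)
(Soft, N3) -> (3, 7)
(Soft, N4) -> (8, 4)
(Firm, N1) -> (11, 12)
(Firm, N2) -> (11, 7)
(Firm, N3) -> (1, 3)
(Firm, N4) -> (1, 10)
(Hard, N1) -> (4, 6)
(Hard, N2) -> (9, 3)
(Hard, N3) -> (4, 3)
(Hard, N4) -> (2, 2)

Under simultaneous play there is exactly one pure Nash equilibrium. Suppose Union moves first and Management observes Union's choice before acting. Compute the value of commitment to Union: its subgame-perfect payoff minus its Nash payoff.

0

Management best-responds to each possible Union move:
- Soft: BR = N1, leader payoff 8.
- Firm: BR = N1, leader payoff 11.
- Hard: BR = N1, leader payoff 4.
Union's induced payoffs are 8, 11, 4, so Union commits to Firm. Subgame-perfect outcome: (Firm, N1) with payoffs (11, 12).
Now find the simultaneous Nash equilibrium.
Union's best replies: N1→Firm; N2→Firm; N3→Hard; N4→Soft.
Management's best replies: Soft→N1; Firm→N1; Hard→N1.
Only (Firm, N1) has each player best-responding; Nash payoffs (11, 12).
Union's commitment gain: 11 − 11 = 0.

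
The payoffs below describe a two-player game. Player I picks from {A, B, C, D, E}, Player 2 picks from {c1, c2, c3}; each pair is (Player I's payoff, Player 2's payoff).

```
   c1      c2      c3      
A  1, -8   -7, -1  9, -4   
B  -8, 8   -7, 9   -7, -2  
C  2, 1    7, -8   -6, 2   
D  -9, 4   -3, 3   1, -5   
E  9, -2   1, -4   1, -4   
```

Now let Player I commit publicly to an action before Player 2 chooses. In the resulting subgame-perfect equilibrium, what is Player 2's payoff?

-2

Player 2 best-responds to each possible Player I move:
- A: Player 2 compares -8, -1, -4 and picks c2; Player I would get -7.
- B: Player 2 compares 8, 9, -2 and picks c2; Player I would get -7.
- C: Player 2 compares 1, -8, 2 and picks c3; Player I would get -6.
- D: Player 2 compares 4, 3, -5 and picks c1; Player I would get -9.
- E: Player 2 compares -2, -4, -4 and picks c1; Player I would get 9.
Player I's induced payoffs are -7, -7, -6, -9, 9, so Player I commits to E. Subgame-perfect outcome: (E, c1) with payoffs (9, -2).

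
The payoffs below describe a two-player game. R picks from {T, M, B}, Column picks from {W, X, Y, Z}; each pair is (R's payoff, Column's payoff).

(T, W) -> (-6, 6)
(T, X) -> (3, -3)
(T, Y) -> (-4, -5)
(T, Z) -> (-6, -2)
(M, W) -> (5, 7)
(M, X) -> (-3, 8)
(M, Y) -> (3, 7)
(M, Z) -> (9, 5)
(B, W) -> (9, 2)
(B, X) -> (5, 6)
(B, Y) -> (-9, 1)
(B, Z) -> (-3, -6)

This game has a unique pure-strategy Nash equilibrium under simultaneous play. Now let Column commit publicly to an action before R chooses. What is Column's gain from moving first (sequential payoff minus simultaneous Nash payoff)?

1

Solve by backward induction (Column leads).
- W → R plays B (best of -6, 5, 9); Column gets 2.
- X → R plays B (best of 3, -3, 5); Column gets 6.
- Y → R plays M (best of -4, 3, -9); Column gets 7.
- Z → R plays M (best of -6, 9, -3); Column gets 5.
Maximizing over 2, 6, 7, 5, Column chooses Y. Subgame-perfect outcome: (M, Y) with payoffs (3, 7).
For the simultaneous game, intersect best replies.
R's best replies: W→B; X→B; Y→M; Z→M.
Column's best replies: T→W; M→X; B→X.
The unique mutual best reply is (B, X), giving (5, 6).
Column's commitment gain: 7 − 6 = 1.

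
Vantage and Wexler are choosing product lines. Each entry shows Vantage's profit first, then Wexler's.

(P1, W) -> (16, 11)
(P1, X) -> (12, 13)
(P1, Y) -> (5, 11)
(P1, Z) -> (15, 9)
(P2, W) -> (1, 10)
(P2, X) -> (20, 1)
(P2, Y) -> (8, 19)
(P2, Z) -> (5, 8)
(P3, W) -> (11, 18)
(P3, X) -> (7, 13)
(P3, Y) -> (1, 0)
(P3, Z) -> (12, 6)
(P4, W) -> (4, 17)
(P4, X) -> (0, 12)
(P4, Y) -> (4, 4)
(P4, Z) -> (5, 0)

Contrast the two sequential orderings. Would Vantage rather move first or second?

If Vantage leads: Wexler's best replies are P1→X, P2→Y, P3→W, P4→W; Vantage's induced payoffs 12, 8, 11, 4; outcome (P1, X), payoffs (12, 13).
If Wexler leads: Vantage's best replies are W→P1, X→P2, Y→P2, Z→P1; Wexler's induced payoffs 11, 1, 19, 9; outcome (P2, Y), payoffs (8, 19).
Vantage gets 12 moving first and 8 moving second, so Vantage prefers to move first.

first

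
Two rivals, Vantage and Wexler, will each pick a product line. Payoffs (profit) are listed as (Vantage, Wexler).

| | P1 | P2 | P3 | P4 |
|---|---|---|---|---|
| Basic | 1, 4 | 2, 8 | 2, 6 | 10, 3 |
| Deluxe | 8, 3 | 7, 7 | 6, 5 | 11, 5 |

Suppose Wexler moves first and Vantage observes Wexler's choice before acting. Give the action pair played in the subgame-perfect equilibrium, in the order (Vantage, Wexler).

(Deluxe, P2)

Solve by backward induction (Wexler leads).
- P1 → Vantage plays Deluxe (best of 1, 8); Wexler gets 3.
- P2 → Vantage plays Deluxe (best of 2, 7); Wexler gets 7.
- P3 → Vantage plays Deluxe (best of 2, 6); Wexler gets 5.
- P4 → Vantage plays Deluxe (best of 10, 11); Wexler gets 5.
Maximizing over 3, 7, 5, 5, Wexler chooses P2. Subgame-perfect outcome: (Deluxe, P2) with payoffs (7, 7).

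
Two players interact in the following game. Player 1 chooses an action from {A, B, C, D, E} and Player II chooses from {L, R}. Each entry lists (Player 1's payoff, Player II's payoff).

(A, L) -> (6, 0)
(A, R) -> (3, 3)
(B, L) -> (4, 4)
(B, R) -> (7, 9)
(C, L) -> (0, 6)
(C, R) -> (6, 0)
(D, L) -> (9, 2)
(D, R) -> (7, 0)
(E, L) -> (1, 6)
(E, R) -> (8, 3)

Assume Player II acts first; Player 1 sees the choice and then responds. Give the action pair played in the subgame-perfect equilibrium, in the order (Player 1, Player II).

(E, R)

Backward induction with Player II moving first.
- L → Player 1 plays D (best of 6, 4, 0, 9, 1); Player II gets 2.
- R → Player 1 plays E (best of 3, 7, 6, 7, 8); Player II gets 3.
Player II's induced payoffs are 2, 3, so Player II commits to R. Subgame-perfect outcome: (E, R) with payoffs (8, 3).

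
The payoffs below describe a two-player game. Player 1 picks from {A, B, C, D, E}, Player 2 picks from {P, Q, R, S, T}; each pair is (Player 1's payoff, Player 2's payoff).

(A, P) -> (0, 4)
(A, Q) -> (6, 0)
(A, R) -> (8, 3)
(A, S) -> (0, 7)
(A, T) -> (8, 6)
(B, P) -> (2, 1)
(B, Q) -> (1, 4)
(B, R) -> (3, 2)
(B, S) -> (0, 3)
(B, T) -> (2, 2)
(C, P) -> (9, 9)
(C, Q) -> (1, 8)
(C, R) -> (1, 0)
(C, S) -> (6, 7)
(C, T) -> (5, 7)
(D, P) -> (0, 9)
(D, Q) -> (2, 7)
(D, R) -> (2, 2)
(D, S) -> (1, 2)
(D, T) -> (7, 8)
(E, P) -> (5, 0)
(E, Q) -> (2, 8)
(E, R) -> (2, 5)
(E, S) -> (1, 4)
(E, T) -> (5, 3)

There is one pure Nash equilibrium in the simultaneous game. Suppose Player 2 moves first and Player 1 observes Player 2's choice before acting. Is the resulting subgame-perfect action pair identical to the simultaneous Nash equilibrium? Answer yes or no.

yes

Player 1 best-responds to each possible Player 2 move:
- P: Player 1 compares 0, 2, 9, 0, 5 and picks C; Player 2 would get 9.
- Q: Player 1 compares 6, 1, 1, 2, 2 and picks A; Player 2 would get 0.
- R: Player 1 compares 8, 3, 1, 2, 2 and picks A; Player 2 would get 3.
- S: Player 1 compares 0, 0, 6, 1, 1 and picks C; Player 2 would get 7.
- T: Player 1 compares 8, 2, 5, 7, 5 and picks A; Player 2 would get 6.
Among 9, 0, 3, 7, 6, the best is 9 at P. Subgame-perfect outcome: (C, P) with payoffs (9, 9).
Now find the simultaneous Nash equilibrium.
Player 1's best replies: P→C; Q→A; R→A; S→C; T→A.
Player 2's best replies: A→S; B→Q; C→P; D→P; E→Q.
The unique mutual best reply is (C, P), giving (9, 9).
Sequential outcome (C, P) coincides with the Nash profile (C, P).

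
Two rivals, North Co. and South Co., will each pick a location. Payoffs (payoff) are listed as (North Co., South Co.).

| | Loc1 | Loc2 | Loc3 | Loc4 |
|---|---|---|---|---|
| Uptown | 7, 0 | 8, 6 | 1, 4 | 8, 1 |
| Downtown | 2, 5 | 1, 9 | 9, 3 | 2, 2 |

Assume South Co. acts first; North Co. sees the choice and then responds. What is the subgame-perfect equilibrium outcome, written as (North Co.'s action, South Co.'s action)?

(Uptown, Loc2)

Solve by backward induction (South Co. leads).
- Loc1 → North Co. plays Uptown (best of 7, 2); South Co. gets 0.
- Loc2 → North Co. plays Uptown (best of 8, 1); South Co. gets 6.
- Loc3 → North Co. plays Downtown (best of 1, 9); South Co. gets 3.
- Loc4 → North Co. plays Uptown (best of 8, 2); South Co. gets 1.
Maximizing over 0, 6, 3, 1, South Co. chooses Loc2. Subgame-perfect outcome: (Uptown, Loc2) with payoffs (8, 6).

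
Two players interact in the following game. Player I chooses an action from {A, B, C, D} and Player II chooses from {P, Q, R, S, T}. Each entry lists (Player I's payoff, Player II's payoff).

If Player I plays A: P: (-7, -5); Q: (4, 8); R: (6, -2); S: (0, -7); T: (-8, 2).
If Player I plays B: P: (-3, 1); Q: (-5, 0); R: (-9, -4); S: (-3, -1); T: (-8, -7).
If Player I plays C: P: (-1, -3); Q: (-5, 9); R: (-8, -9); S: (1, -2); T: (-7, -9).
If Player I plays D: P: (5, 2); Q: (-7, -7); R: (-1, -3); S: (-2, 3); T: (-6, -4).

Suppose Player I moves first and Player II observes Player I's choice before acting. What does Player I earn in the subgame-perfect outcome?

4

Backward induction with Player I moving first.
- A → Player II plays Q (best of -5, 8, -2, -7, 2); Player I gets 4.
- B → Player II plays P (best of 1, 0, -4, -1, -7); Player I gets -3.
- C → Player II plays Q (best of -3, 9, -9, -2, -9); Player I gets -5.
- D → Player II plays S (best of 2, -7, -3, 3, -4); Player I gets -2.
Player I's induced payoffs are 4, -3, -5, -2, so Player I commits to A. Subgame-perfect outcome: (A, Q) with payoffs (4, 8).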